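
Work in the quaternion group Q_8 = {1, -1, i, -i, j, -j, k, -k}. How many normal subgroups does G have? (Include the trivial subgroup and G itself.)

G has 6 subgroups. Checking conjugation-invariance by order — order 1: 1/1 normal; order 2: 1/1 normal; order 4: 3/3 normal; order 8: 1/1 normal.
Total normal subgroups: 6.

6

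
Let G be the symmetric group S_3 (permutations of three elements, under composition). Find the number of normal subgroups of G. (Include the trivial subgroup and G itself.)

3

G has 6 subgroups. Checking conjugation-invariance by order — order 1: 1/1 normal; order 2: 0/3 normal; order 3: 1/1 normal; order 6: 1/1 normal.
Total normal subgroups: 3.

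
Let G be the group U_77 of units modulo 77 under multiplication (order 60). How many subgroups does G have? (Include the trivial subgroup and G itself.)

20

|G| = 60, so by Lagrange every subgroup order divides 60. Divisors: 1, 2, 3, 4, 5, 6, 10, 12, 15, 20, 30, 60.
Subgroups by order — order 1: 1; order 2: 3; order 3: 1; order 4: 1; order 5: 1; order 6: 3; order 10: 3; order 12: 1; order 15: 1; order 20: 1; order 30: 3; order 60: 1.
Total: 1 + 3 + 1 + 1 + 1 + 3 + 3 + 1 + 1 + 1 + 3 + 1 = 20.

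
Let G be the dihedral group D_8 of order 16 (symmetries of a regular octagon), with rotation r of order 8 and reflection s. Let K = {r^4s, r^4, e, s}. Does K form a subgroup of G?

Yes

|K| = 4 divides |G| = 16, consistent with Lagrange.
K contains the identity, every element's inverse is in K, and K is closed under ·: it is a subgroup.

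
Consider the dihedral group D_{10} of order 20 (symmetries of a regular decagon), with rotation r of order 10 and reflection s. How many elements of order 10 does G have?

The elements of order 10 are: r, r^3, r^7, r^9.
That's 4.

4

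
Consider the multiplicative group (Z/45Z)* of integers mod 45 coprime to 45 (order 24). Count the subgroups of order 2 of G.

3

|G| = 24 and 2 | 24, so subgroups of order 2 are possible by Lagrange.
The subgroups of order 2 are: {1, 19}; {1, 26}; {1, 44}.
So G has 3 subgroups of order 2.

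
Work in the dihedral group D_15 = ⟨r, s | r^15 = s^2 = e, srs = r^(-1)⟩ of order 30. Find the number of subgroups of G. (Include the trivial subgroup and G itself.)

28

|G| = 30, so by Lagrange every subgroup order divides 30. Divisors: 1, 2, 3, 5, 6, 10, 15, 30.
Subgroups by order — order 1: 1; order 2: 15; order 3: 1; order 5: 1; order 6: 5; order 10: 3; order 15: 1; order 30: 1.
Total: 1 + 15 + 1 + 1 + 5 + 3 + 1 + 1 = 28.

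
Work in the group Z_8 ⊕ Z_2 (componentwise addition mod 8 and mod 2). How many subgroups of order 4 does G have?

3

|G| = 16 and 4 | 16, so subgroups of order 4 are possible by Lagrange.
The subgroups of order 4 are: {(0,0), (0,1), (4,0), (4,1)}; {(0,0), (2,0), (4,0), (6,0)}; {(0,0), (2,1), (4,0), (6,1)}.
So G has 3 subgroups of order 4.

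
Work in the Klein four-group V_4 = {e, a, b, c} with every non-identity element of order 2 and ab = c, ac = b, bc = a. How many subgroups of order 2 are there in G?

3

|G| = 4 and 2 | 4, so subgroups of order 2 are possible by Lagrange.
The subgroups of order 2 are: {e, a}; {e, b}; {e, c}.
So G has 3 subgroups of order 2.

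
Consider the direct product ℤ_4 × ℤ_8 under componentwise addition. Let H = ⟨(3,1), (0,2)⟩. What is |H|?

16

|⟨(3,1)⟩| = 8 and |⟨(0,2)⟩| = 4, so |H| is a multiple of lcm(8, 4) = 8 and divides |G| = 32.
Closing under the operation: H = {(0,0), (0,2), (0,4), (0,6), (1,1), (1,3), (1,5), (1,7), (2,0), (2,2), (2,4), (2,6), (3,1), (3,3), (3,5), (3,7)}, so |H| = 16.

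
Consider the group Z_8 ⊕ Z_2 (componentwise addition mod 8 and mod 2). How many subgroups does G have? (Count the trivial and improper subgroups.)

|G| = 16, so by Lagrange every subgroup order divides 16. Divisors: 1, 2, 4, 8, 16.
Subgroups by order — order 1: 1; order 2: 3; order 4: 3; order 8: 3; order 16: 1.
Total: 1 + 3 + 3 + 3 + 1 = 11.

11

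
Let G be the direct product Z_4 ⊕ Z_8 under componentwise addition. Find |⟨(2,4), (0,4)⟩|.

4

|⟨(2,4)⟩| = 2 and |⟨(0,4)⟩| = 2, so |H| is a multiple of lcm(2, 2) = 2 and divides |G| = 32.
Closing under the operation: H = {(0,0), (0,4), (2,0), (2,4)}, so |H| = 4.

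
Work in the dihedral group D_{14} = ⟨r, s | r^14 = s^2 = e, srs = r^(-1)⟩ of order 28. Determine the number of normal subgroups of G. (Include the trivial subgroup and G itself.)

7

G has 28 subgroups. Checking conjugation-invariance by order — order 1: 1/1 normal; order 2: 1/15 normal; order 4: 0/7 normal; order 7: 1/1 normal; order 14: 3/3 normal; order 28: 1/1 normal.
Total normal subgroups: 7.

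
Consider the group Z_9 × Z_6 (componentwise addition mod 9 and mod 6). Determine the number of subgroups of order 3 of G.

|G| = 54 and 3 | 54, so subgroups of order 3 are possible by Lagrange.
The subgroups of order 3 are: {(0,0), (0,2), (0,4)}; {(0,0), (3,0), (6,0)}; {(0,0), (3,2), (6,4)}; {(0,0), (3,4), (6,2)}.
So G has 4 subgroups of order 3.

4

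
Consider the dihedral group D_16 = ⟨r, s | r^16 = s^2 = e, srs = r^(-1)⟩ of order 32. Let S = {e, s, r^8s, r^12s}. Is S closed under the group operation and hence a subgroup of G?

No

Closure fails: s · r^12s = r^4 ∉ S. So S is not a subgroup.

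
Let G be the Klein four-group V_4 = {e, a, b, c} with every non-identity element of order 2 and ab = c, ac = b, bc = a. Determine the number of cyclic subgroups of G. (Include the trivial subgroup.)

Each element a generates a cyclic subgroup ⟨a⟩; distinct elements may generate the same one (a cyclic group of order d has φ(d) generators).
Cyclic subgroups by order — order 1: 1; order 2: 3.
Total: 4.

4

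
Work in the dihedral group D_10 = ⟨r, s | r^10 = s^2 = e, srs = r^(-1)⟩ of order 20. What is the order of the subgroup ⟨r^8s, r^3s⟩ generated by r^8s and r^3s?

|⟨r^8s⟩| = 2 and |⟨r^3s⟩| = 2, so |H| is a multiple of lcm(2, 2) = 2 and divides |G| = 20.
Closing under the operation: H = {e, r^5, r^3s, r^8s}, so |H| = 4.

4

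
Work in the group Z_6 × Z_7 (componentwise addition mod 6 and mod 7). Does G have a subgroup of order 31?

31 does not divide |G| = 42, so by Lagrange no subgroup of order 31 exists.

No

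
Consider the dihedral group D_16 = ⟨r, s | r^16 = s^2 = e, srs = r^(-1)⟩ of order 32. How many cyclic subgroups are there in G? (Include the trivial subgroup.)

21

A cyclic subgroup of order d is generated by each of its φ(d) elements of order d, so the cyclic subgroups of order d number (#elements of order d)/φ(d).
Cyclic subgroups by order — order 1: 1; order 2: 17; order 4: 1; order 8: 1; order 16: 1.
Total: 21.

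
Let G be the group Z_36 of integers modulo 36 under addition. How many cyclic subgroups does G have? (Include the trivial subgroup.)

Group the elements of G by the cyclic subgroup they generate; each cyclic subgroup of order d accounts for φ(d) elements.
Cyclic subgroups by order — order 1: 1; order 2: 1; order 3: 1; order 4: 1; order 6: 1; order 9: 1; order 12: 1; order 18: 1; order 36: 1.
Total: 9.

9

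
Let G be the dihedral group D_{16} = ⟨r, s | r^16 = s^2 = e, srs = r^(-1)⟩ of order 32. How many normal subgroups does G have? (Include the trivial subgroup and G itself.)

8

G has 36 subgroups. Checking conjugation-invariance by order — order 1: 1/1 normal; order 2: 1/17 normal; order 4: 1/9 normal; order 8: 1/5 normal; order 16: 3/3 normal; order 32: 1/1 normal.
Total normal subgroups: 8.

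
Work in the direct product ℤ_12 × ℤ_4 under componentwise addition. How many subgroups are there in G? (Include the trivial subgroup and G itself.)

30

|G| = 48, so by Lagrange every subgroup order divides 48. Divisors: 1, 2, 3, 4, 6, 8, 12, 16, 24, 48.
Subgroups by order — order 1: 1; order 2: 3; order 3: 1; order 4: 7; order 6: 3; order 8: 3; order 12: 7; order 16: 1; order 24: 3; order 48: 1.
Total: 1 + 3 + 1 + 7 + 3 + 3 + 7 + 1 + 3 + 1 = 30.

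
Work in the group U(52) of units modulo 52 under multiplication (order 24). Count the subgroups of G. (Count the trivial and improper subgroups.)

16

|G| = 24, so by Lagrange every subgroup order divides 24. Divisors: 1, 2, 3, 4, 6, 8, 12, 24.
Subgroups by order — order 1: 1; order 2: 3; order 3: 1; order 4: 3; order 6: 3; order 8: 1; order 12: 3; order 24: 1.
Total: 1 + 3 + 1 + 3 + 3 + 1 + 3 + 1 = 16.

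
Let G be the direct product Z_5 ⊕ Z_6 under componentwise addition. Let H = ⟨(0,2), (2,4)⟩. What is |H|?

|⟨(0,2)⟩| = 3 and |⟨(2,4)⟩| = 15, so |H| is a multiple of lcm(3, 15) = 15 and divides |G| = 30.
Closing under the operation: H = {(0,0), (0,2), (0,4), (1,0), (1,2), (1,4), (2,0), (2,2), (2,4), (3,0), (3,2), (3,4), (4,0), (4,2), (4,4)}, so |H| = 15.

15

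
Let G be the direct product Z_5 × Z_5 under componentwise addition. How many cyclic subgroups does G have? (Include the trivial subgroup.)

7

Each element a generates a cyclic subgroup ⟨a⟩; distinct elements may generate the same one (a cyclic group of order d has φ(d) generators).
Cyclic subgroups by order — order 1: 1; order 5: 6.
Total: 7.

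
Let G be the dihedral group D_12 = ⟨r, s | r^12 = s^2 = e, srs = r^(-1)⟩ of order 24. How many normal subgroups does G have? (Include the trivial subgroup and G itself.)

G has 34 subgroups. Checking conjugation-invariance by order — order 1: 1/1 normal; order 2: 1/13 normal; order 3: 1/1 normal; order 4: 1/7 normal; order 6: 1/5 normal; order 8: 0/3 normal; order 12: 3/3 normal; order 24: 1/1 normal.
Total normal subgroups: 9.

9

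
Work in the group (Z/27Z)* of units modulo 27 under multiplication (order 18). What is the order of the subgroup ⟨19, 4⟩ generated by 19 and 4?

|⟨19⟩| = 3 and |⟨4⟩| = 9, so |H| is a multiple of lcm(3, 9) = 9 and divides |G| = 18.
Closing under the operation: H = {1, 4, 7, 10, 13, 16, 19, 22, 25}, so |H| = 9.

9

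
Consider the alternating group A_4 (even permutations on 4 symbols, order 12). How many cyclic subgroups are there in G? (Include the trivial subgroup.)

Each element a generates a cyclic subgroup ⟨a⟩; distinct elements may generate the same one (a cyclic group of order d has φ(d) generators).
Cyclic subgroups by order — order 1: 1; order 2: 3; order 3: 4.
Total: 8.

8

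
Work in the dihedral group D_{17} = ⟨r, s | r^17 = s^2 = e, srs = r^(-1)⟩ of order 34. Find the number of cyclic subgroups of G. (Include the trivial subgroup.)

19

A cyclic subgroup of order d is generated by each of its φ(d) elements of order d, so the cyclic subgroups of order d number (#elements of order d)/φ(d).
Cyclic subgroups by order — order 1: 1; order 2: 17; order 17: 1.
Total: 19.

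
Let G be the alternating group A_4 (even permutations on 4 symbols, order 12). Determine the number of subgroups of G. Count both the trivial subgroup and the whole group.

10

|G| = 12, so by Lagrange every subgroup order divides 12. Divisors: 1, 2, 3, 4, 6, 12.
Subgroups by order — order 1: 1; order 2: 3; order 3: 4; order 4: 1; order 6: 0; order 12: 1.
Total: 1 + 3 + 4 + 1 + 0 + 1 = 10.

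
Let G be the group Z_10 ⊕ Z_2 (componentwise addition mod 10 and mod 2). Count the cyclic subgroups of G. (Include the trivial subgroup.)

8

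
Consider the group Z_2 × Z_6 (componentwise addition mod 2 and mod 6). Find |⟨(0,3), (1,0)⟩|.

|⟨(0,3)⟩| = 2 and |⟨(1,0)⟩| = 2, so |H| is a multiple of lcm(2, 2) = 2 and divides |G| = 12.
Closing under the operation: H = {(0,0), (0,3), (1,0), (1,3)}, so |H| = 4.

4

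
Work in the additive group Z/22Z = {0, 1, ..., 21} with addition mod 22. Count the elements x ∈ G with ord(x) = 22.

In a cyclic group of order 22, the number of elements of order d (for d | 22) is φ(d).
φ(22) = 10.

10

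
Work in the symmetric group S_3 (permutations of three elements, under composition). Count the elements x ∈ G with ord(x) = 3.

2

The elements of order 3 are: (1 2 3), (1 3 2).
That's 2.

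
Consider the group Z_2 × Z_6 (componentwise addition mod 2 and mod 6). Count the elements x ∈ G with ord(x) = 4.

0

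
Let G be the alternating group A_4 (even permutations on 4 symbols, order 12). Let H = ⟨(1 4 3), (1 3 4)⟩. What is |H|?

|⟨(1 4 3)⟩| = 3 and |⟨(1 3 4)⟩| = 3, so |H| is a multiple of lcm(3, 3) = 3 and divides |G| = 12.
Closing under the operation: H = {e, (1 3 4), (1 4 3)}, so |H| = 3.

3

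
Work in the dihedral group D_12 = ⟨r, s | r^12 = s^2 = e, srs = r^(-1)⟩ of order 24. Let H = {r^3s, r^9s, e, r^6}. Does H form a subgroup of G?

Yes

|H| = 4 divides |G| = 24, consistent with Lagrange.
H contains the identity, every element's inverse is in H, and H is closed under ·: it is a subgroup.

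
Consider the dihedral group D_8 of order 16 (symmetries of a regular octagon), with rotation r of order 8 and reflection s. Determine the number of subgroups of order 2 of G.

9

|G| = 16 and 2 | 16, so subgroups of order 2 are possible by Lagrange.
The subgroups of order 2 are: {e, r^2s}; {e, r^3s}; {e, r^4}; {e, r^4s}; … (9 in all).
So G has 9 subgroups of order 2.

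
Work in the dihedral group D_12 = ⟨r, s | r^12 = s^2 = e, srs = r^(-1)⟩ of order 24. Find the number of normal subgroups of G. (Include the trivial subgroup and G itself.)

9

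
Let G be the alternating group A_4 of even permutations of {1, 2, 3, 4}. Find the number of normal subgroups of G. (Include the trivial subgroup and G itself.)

G has 10 subgroups. Checking conjugation-invariance by order — order 1: 1/1 normal; order 2: 0/3 normal; order 3: 0/4 normal; order 4: 1/1 normal; order 12: 1/1 normal.
Total normal subgroups: 3.

3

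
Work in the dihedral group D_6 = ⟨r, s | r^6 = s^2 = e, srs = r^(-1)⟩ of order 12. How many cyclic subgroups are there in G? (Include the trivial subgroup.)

10

A cyclic subgroup of order d is generated by each of its φ(d) elements of order d, so the cyclic subgroups of order d number (#elements of order d)/φ(d).
Cyclic subgroups by order — order 1: 1; order 2: 7; order 3: 1; order 6: 1.
Total: 10.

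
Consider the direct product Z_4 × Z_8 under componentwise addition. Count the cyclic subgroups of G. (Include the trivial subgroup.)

14

Group the elements of G by the cyclic subgroup they generate; each cyclic subgroup of order d accounts for φ(d) elements.
Cyclic subgroups by order — order 1: 1; order 2: 3; order 4: 6; order 8: 4.
Total: 14.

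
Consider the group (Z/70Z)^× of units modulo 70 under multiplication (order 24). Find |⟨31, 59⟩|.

|⟨31⟩| = 6 and |⟨59⟩| = 6, so |H| is a multiple of lcm(6, 6) = 6 and divides |G| = 24.
Closing under the operation: H = {1, 9, 11, 19, 29, 31, 39, 41, 51, 59, 61, 69}, so |H| = 12.

12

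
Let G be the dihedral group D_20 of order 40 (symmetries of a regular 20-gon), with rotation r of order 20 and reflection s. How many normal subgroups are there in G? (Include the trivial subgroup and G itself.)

G has 48 subgroups. Checking conjugation-invariance by order — order 1: 1/1 normal; order 2: 1/21 normal; order 4: 1/11 normal; order 5: 1/1 normal; order 8: 0/5 normal; order 10: 1/5 normal; order 20: 3/3 normal; order 40: 1/1 normal.
Total normal subgroups: 9.

9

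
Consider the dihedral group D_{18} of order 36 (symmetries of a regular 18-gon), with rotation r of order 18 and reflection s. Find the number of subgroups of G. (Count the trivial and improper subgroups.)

45

|G| = 36, so by Lagrange every subgroup order divides 36. Divisors: 1, 2, 3, 4, 6, 9, 12, 18, 36.
Subgroups by order — order 1: 1; order 2: 19; order 3: 1; order 4: 9; order 6: 7; order 9: 1; order 12: 3; order 18: 3; order 36: 1.
Total: 1 + 19 + 1 + 9 + 7 + 1 + 3 + 3 + 1 = 45.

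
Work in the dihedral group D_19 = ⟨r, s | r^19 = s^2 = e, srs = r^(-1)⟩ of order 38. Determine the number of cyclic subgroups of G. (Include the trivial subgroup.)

21

A cyclic subgroup of order d is generated by each of its φ(d) elements of order d, so the cyclic subgroups of order d number (#elements of order d)/φ(d).
Cyclic subgroups by order — order 1: 1; order 2: 19; order 19: 1.
Total: 21.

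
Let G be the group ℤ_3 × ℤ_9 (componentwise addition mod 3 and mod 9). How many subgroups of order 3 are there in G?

|G| = 27 and 3 | 27, so subgroups of order 3 are possible by Lagrange.
The subgroups of order 3 are: {(0,0), (0,3), (0,6)}; {(0,0), (1,0), (2,0)}; {(0,0), (1,3), (2,6)}; {(0,0), (1,6), (2,3)}.
So G has 4 subgroups of order 3.

4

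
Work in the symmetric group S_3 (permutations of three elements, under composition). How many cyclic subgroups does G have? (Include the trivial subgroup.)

5

Each element a generates a cyclic subgroup ⟨a⟩; distinct elements may generate the same one (a cyclic group of order d has φ(d) generators).
Cyclic subgroups by order — order 1: 1; order 2: 3; order 3: 1.
Total: 5.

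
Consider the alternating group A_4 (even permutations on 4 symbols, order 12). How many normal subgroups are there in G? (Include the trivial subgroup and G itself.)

3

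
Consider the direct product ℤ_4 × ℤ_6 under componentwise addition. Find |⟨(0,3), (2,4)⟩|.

|⟨(0,3)⟩| = 2 and |⟨(2,4)⟩| = 6, so |H| is a multiple of lcm(2, 6) = 6 and divides |G| = 24.
Closing under the operation: H = {(0,0), (0,1), (0,2), (0,3), (0,4), (0,5), (2,0), (2,1), (2,2), (2,3), (2,4), (2,5)}, so |H| = 12.

12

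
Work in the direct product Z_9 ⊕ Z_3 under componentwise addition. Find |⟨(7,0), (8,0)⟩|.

|⟨(7,0)⟩| = 9 and |⟨(8,0)⟩| = 9, so |H| is a multiple of lcm(9, 9) = 9 and divides |G| = 27.
Closing under the operation: H = {(0,0), (1,0), (2,0), (3,0), (4,0), (5,0), (6,0), (7,0), (8,0)}, so |H| = 9.

9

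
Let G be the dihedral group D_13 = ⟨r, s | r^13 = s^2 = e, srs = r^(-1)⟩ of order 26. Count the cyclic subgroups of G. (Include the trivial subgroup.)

Each element a generates a cyclic subgroup ⟨a⟩; distinct elements may generate the same one (a cyclic group of order d has φ(d) generators).
Cyclic subgroups by order — order 1: 1; order 2: 13; order 13: 1.
Total: 15.

15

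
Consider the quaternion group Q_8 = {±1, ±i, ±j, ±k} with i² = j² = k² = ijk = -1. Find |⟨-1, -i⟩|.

|⟨-1⟩| = 2 and |⟨-i⟩| = 4, so |H| is a multiple of lcm(2, 4) = 4 and divides |G| = 8.
Closing under the operation: H = {1, -1, i, -i}, so |H| = 4.

4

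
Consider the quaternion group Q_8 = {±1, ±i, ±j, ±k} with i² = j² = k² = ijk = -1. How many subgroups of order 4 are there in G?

|G| = 8 and 4 | 8, so subgroups of order 4 are possible by Lagrange.
The subgroups of order 4 are: {1, -1, i, -i}; {1, -1, j, -j}; {1, -1, k, -k}.
So G has 3 subgroups of order 4.

3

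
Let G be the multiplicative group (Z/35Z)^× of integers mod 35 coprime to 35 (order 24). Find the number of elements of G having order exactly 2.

3

The elements of order 2 are: 6, 29, 34.
That's 3.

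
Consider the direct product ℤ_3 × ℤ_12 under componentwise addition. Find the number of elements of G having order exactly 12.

16

An element (a,b) has order lcm(ord(a), ord(b)); count pairs with lcm equal to 12.
Enumerating gives 16 such elements.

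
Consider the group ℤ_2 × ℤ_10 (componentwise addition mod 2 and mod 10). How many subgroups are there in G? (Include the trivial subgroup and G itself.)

10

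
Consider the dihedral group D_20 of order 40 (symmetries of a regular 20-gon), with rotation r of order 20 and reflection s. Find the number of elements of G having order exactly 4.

2

The elements of order 4 are: r^5, r^15.
That's 2.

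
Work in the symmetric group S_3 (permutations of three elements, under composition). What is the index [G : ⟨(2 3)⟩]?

|⟨(2 3)⟩| = 2 and |G| = 6.
By Lagrange, [G : H] = |G|/|H| = 6/2 = 3.

3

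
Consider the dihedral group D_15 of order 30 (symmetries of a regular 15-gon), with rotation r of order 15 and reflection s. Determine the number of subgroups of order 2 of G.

15

|G| = 30 and 2 | 30, so subgroups of order 2 are possible by Lagrange.
The subgroups of order 2 are: {e, r^10s}; {e, r^11s}; {e, r^12s}; {e, r^13s}; … (15 in all).
So G has 15 subgroups of order 2.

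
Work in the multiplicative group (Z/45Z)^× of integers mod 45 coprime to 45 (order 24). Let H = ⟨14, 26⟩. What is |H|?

12

|⟨14⟩| = 6 and |⟨26⟩| = 2, so |H| is a multiple of lcm(6, 2) = 6 and divides |G| = 24.
Closing under the operation: H = {1, 4, 11, 14, 16, 19, 26, 29, 31, 34, 41, 44}, so |H| = 12.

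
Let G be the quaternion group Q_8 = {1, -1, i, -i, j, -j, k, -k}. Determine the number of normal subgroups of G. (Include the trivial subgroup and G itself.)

6

G has 6 subgroups. Checking conjugation-invariance by order — order 1: 1/1 normal; order 2: 1/1 normal; order 4: 3/3 normal; order 8: 1/1 normal.
Total normal subgroups: 6.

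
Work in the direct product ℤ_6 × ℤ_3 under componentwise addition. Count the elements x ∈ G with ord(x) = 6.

8

An element (a,b) has order lcm(ord(a), ord(b)); count pairs with lcm equal to 6.
Enumerating gives 8 such elements.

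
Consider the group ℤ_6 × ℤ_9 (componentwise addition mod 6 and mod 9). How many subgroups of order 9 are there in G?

|G| = 54 and 9 | 54, so subgroups of order 9 are possible by Lagrange.
The subgroups of order 9 are: {(0,0), (0,1), (0,2), (0,3), (0,4), (0,5), (0,6), (0,7), (0,8)}; {(0,0), (0,3), (0,6), (2,0), (2,3), (2,6), (4,0), (4,3), (4,6)}; {(0,0), (0,3), (0,6), (2,1), (2,4), (2,7), (4,2), (4,5), (4,8)}; {(0,0), (0,3), (0,6), (2,2), (2,5), (2,8), (4,1), (4,4), (4,7)}.
So G has 4 subgroups of order 9.

4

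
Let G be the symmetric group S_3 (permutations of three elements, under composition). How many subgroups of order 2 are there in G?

3

|G| = 6 and 2 | 6, so subgroups of order 2 are possible by Lagrange.
The subgroups of order 2 are: {e, (1 2)}; {e, (1 3)}; {e, (2 3)}.
So G has 3 subgroups of order 2.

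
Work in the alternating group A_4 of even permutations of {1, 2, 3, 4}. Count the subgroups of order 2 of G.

3

|G| = 12 and 2 | 12, so subgroups of order 2 are possible by Lagrange.
The subgroups of order 2 are: {e, (1 2)(3 4)}; {e, (1 3)(2 4)}; {e, (1 4)(2 3)}.
So G has 3 subgroups of order 2.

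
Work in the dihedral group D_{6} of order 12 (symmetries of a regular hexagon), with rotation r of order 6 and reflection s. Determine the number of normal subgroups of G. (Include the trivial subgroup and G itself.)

7

G has 16 subgroups. Checking conjugation-invariance by order — order 1: 1/1 normal; order 2: 1/7 normal; order 3: 1/1 normal; order 4: 0/3 normal; order 6: 3/3 normal; order 12: 1/1 normal.
Total normal subgroups: 7.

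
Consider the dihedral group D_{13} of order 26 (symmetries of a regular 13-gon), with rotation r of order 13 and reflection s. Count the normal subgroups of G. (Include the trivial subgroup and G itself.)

G has 16 subgroups. Checking conjugation-invariance by order — order 1: 1/1 normal; order 2: 0/13 normal; order 13: 1/1 normal; order 26: 1/1 normal.
Total normal subgroups: 3.

3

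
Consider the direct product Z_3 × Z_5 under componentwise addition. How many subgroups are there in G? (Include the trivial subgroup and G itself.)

|G| = 15, so by Lagrange every subgroup order divides 15. Divisors: 1, 3, 5, 15.
Subgroups by order — order 1: 1; order 3: 1; order 5: 1; order 15: 1.
Total: 1 + 1 + 1 + 1 = 4.

4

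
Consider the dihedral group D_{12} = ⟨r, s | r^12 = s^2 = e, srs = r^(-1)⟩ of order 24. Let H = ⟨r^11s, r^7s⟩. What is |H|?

|⟨r^11s⟩| = 2 and |⟨r^7s⟩| = 2, so |H| is a multiple of lcm(2, 2) = 2 and divides |G| = 24.
Closing under the operation: H = {e, r^4, r^8, r^3s, r^7s, r^11s}, so |H| = 6.

6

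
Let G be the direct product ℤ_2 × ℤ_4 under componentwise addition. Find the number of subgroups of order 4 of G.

|G| = 8 and 4 | 8, so subgroups of order 4 are possible by Lagrange.
The subgroups of order 4 are: {(0,0), (0,1), (0,2), (0,3)}; {(0,0), (0,2), (1,0), (1,2)}; {(0,0), (0,2), (1,1), (1,3)}.
So G has 3 subgroups of order 4.

3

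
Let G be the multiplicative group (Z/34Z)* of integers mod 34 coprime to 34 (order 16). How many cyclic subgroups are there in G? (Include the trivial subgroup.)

5

Each element a generates a cyclic subgroup ⟨a⟩; distinct elements may generate the same one (a cyclic group of order d has φ(d) generators).
Cyclic subgroups by order — order 1: 1; order 2: 1; order 4: 1; order 8: 1; order 16: 1.
Total: 5.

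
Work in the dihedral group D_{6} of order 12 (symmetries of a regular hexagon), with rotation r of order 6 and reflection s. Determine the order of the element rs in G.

Computing powers of rs: the smallest k with (rs)^k = e is k = 2.

2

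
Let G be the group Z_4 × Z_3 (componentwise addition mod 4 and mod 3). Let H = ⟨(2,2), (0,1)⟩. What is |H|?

|⟨(2,2)⟩| = 6 and |⟨(0,1)⟩| = 3, so |H| is a multiple of lcm(6, 3) = 6 and divides |G| = 12.
Closing under the operation: H = {(0,0), (0,1), (0,2), (2,0), (2,1), (2,2)}, so |H| = 6.

6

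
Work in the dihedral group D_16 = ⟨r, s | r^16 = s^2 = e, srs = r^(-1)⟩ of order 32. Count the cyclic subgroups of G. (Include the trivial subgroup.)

Each element a generates a cyclic subgroup ⟨a⟩; distinct elements may generate the same one (a cyclic group of order d has φ(d) generators).
Cyclic subgroups by order — order 1: 1; order 2: 17; order 4: 1; order 8: 1; order 16: 1.
Total: 21.

21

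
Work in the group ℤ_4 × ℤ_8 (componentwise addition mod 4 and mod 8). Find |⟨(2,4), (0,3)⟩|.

16

|⟨(2,4)⟩| = 2 and |⟨(0,3)⟩| = 8, so |H| is a multiple of lcm(2, 8) = 8 and divides |G| = 32.
Closing under the operation: H = {(0,0), (0,1), (0,2), (0,3), (0,4), (0,5), (0,6), (0,7), (2,0), (2,1), (2,2), (2,3), (2,4), (2,5), (2,6), (2,7)}, so |H| = 16.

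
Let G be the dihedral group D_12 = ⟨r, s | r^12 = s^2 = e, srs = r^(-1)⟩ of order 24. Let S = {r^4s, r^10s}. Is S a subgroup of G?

No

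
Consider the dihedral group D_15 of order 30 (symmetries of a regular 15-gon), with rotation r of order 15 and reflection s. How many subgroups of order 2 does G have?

15

|G| = 30 and 2 | 30, so subgroups of order 2 are possible by Lagrange.
The subgroups of order 2 are: {e, r^10s}; {e, r^11s}; {e, r^12s}; {e, r^13s}; … (15 in all).
So G has 15 subgroups of order 2.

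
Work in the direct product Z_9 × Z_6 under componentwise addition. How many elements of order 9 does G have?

18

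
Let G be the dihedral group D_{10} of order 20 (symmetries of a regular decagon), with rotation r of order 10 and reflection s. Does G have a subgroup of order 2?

2 | 20. A subgroup of order 2 is {e, r^2s}.

Yes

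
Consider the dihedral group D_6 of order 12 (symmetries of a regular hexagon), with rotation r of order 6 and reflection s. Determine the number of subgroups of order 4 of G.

|G| = 12 and 4 | 12, so subgroups of order 4 are possible by Lagrange.
The subgroups of order 4 are: {e, r^3, r^2s, r^5s}; {e, r^3, s, r^3s}; {e, r^3, rs, r^4s}.
So G has 3 subgroups of order 4.

3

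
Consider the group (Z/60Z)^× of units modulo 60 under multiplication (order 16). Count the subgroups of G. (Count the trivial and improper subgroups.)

|G| = 16, so by Lagrange every subgroup order divides 16. Divisors: 1, 2, 4, 8, 16.
Subgroups by order — order 1: 1; order 2: 7; order 4: 11; order 8: 7; order 16: 1.
Total: 1 + 7 + 11 + 7 + 1 = 27.

27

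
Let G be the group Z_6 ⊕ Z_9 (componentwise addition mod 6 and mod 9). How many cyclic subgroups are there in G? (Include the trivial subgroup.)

16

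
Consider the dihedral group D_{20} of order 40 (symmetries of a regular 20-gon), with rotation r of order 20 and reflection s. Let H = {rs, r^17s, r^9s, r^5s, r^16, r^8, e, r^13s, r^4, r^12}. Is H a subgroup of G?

|H| = 10 divides |G| = 40, consistent with Lagrange.
H contains the identity, every element's inverse is in H, and H is closed under ·: it is a subgroup.

Yes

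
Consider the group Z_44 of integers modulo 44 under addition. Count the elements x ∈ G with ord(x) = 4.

In a cyclic group of order 44, the number of elements of order d (for d | 44) is φ(d).
φ(4) = 2.

2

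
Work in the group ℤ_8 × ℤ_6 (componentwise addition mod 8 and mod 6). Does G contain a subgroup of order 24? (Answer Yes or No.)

Yes

24 | 48. A subgroup of order 24 is {(0,0), (0,1), (0,2), (0,3), (0,4), (0,5), (2,0), (2,1), (2,2), (2,3), (2,4), (2,5), (4,0), (4,1), (4,2), (4,3), (4,4), (4,5), (6,0), (6,1), (6,2), (6,3), (6,4), (6,5)}.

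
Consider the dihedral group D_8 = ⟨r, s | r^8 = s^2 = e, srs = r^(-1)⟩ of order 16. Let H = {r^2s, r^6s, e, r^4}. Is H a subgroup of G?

|H| = 4 divides |G| = 16, consistent with Lagrange.
H contains the identity, every element's inverse is in H, and H is closed under ·: it is a subgroup.

Yes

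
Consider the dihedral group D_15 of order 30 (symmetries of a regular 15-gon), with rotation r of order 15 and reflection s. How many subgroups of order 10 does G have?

|G| = 30 and 10 | 30, so subgroups of order 10 are possible by Lagrange.
The subgroups of order 10 are: {e, r^3, r^6, r^9, r^12, rs, r^4s, r^7s, r^10s, r^13s}; {e, r^3, r^6, r^9, r^12, r^2s, r^5s, r^8s, r^11s, r^14s}; {e, r^3, r^6, r^9, r^12, s, r^3s, r^6s, r^9s, r^12s}.
So G has 3 subgroups of order 10.

3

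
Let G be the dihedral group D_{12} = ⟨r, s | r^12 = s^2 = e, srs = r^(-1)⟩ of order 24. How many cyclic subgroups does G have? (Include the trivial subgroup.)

Each element a generates a cyclic subgroup ⟨a⟩; distinct elements may generate the same one (a cyclic group of order d has φ(d) generators).
Cyclic subgroups by order — order 1: 1; order 2: 13; order 3: 1; order 4: 1; order 6: 1; order 12: 1.
Total: 18.

18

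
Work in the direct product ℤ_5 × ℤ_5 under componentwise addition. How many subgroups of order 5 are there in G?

|G| = 25 and 5 | 25, so subgroups of order 5 are possible by Lagrange.
The subgroups of order 5 are: {(0,0), (0,1), (0,2), (0,3), (0,4)}; {(0,0), (1,0), (2,0), (3,0), (4,0)}; {(0,0), (1,1), (2,2), (3,3), (4,4)}; {(0,0), (1,2), (2,4), (3,1), (4,3)}; … (6 in all).
So G has 6 subgroups of order 5.

6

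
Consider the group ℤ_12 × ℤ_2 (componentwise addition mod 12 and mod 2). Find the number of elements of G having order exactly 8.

0

An element (a,b) has order lcm(ord(a), ord(b)); count pairs with lcm equal to 8.
Enumerating gives 0 such elements.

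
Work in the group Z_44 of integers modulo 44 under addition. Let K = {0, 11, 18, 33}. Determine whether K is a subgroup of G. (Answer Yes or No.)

No

18 ∈ K but its inverse 26 ∉ K, so K is not a subgroup.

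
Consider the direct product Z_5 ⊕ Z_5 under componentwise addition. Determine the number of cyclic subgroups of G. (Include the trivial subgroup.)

7

A cyclic subgroup of order d is generated by each of its φ(d) elements of order d, so the cyclic subgroups of order d number (#elements of order d)/φ(d).
Cyclic subgroups by order — order 1: 1; order 5: 6.
Total: 7.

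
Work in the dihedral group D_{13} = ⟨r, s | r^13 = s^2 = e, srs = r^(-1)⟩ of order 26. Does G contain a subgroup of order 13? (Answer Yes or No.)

Yes

13 | 26. A subgroup of order 13 is {e, r, r^2, r^3, r^4, r^5, r^6, r^7, r^8, r^9, r^10, r^11, r^12}.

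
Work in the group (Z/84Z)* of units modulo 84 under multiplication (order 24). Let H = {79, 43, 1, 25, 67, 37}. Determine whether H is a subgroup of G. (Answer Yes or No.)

Yes

|H| = 6 divides |G| = 24, consistent with Lagrange.
H contains the identity, every element's inverse is in H, and H is closed under ·: it is a subgroup.
In fact H = ⟨67⟩.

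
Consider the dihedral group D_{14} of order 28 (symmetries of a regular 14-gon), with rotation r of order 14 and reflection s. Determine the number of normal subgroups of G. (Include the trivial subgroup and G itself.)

G has 28 subgroups. Checking conjugation-invariance by order — order 1: 1/1 normal; order 2: 1/15 normal; order 4: 0/7 normal; order 7: 1/1 normal; order 14: 3/3 normal; order 28: 1/1 normal.
Total normal subgroups: 7.

7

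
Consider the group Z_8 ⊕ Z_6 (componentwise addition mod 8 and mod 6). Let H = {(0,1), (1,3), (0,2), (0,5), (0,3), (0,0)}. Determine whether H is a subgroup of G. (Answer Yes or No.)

(0,2) ∈ H but its inverse (0,4) ∉ H, so H is not a subgroup.

No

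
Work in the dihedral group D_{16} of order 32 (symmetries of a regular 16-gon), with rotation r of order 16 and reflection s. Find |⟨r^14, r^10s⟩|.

|⟨r^14⟩| = 8 and |⟨r^10s⟩| = 2, so |H| is a multiple of lcm(8, 2) = 8 and divides |G| = 32.
Closing under the operation: H = {e, r^2, r^4, r^6, r^8, r^10, r^12, r^14, s, r^2s, r^4s, r^6s, r^8s, r^10s, r^12s, r^14s}, so |H| = 16.

16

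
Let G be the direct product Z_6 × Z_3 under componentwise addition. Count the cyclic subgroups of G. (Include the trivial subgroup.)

10

Each element a generates a cyclic subgroup ⟨a⟩; distinct elements may generate the same one (a cyclic group of order d has φ(d) generators).
Cyclic subgroups by order — order 1: 1; order 2: 1; order 3: 4; order 6: 4.
Total: 10.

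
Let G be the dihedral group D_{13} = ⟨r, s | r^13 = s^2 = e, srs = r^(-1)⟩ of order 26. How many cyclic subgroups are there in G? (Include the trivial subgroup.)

Each element a generates a cyclic subgroup ⟨a⟩; distinct elements may generate the same one (a cyclic group of order d has φ(d) generators).
Cyclic subgroups by order — order 1: 1; order 2: 13; order 13: 1.
Total: 15.

15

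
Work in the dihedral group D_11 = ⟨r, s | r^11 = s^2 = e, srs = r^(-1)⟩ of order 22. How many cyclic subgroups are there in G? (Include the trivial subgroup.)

13

Group the elements of G by the cyclic subgroup they generate; each cyclic subgroup of order d accounts for φ(d) elements.
Cyclic subgroups by order — order 1: 1; order 2: 11; order 11: 1.
Total: 13.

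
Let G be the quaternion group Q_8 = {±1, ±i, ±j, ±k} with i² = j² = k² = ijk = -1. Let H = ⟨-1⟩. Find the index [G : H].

|⟨-1⟩| = 2 and |G| = 8.
By Lagrange, [G : H] = |G|/|H| = 8/2 = 4.

4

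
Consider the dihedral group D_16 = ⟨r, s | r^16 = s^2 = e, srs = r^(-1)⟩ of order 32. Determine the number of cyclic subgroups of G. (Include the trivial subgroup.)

21

Group the elements of G by the cyclic subgroup they generate; each cyclic subgroup of order d accounts for φ(d) elements.
Cyclic subgroups by order — order 1: 1; order 2: 17; order 4: 1; order 8: 1; order 16: 1.
Total: 21.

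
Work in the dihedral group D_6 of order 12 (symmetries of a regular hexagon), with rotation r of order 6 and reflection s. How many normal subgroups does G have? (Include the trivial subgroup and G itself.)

G has 16 subgroups. Checking conjugation-invariance by order — order 1: 1/1 normal; order 2: 1/7 normal; order 3: 1/1 normal; order 4: 0/3 normal; order 6: 3/3 normal; order 12: 1/1 normal.
Total normal subgroups: 7.

7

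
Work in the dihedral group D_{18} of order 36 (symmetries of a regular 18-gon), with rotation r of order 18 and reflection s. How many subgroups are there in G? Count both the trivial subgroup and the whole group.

45

|G| = 36, so by Lagrange every subgroup order divides 36. Divisors: 1, 2, 3, 4, 6, 9, 12, 18, 36.
Subgroups by order — order 1: 1; order 2: 19; order 3: 1; order 4: 9; order 6: 7; order 9: 1; order 12: 3; order 18: 3; order 36: 1.
Total: 1 + 19 + 1 + 9 + 7 + 1 + 3 + 3 + 1 = 45.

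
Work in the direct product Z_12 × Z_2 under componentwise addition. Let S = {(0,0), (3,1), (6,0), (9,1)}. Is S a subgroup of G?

Yes

|S| = 4 divides |G| = 24, consistent with Lagrange.
S contains the identity, every element's inverse is in S, and S is closed under +: it is a subgroup.
In fact S = ⟨(3,1)⟩.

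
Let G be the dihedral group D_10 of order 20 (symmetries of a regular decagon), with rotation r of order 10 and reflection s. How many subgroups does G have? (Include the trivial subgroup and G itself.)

22

|G| = 20, so by Lagrange every subgroup order divides 20. Divisors: 1, 2, 4, 5, 10, 20.
Subgroups by order — order 1: 1; order 2: 11; order 4: 5; order 5: 1; order 10: 3; order 20: 1.
Total: 1 + 11 + 5 + 1 + 3 + 1 = 22.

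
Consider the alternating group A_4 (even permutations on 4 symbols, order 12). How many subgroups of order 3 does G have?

|G| = 12 and 3 | 12, so subgroups of order 3 are possible by Lagrange.
The subgroups of order 3 are: {e, (1 2 3), (1 3 2)}; {e, (1 2 4), (1 4 2)}; {e, (1 3 4), (1 4 3)}; {e, (2 3 4), (2 4 3)}.
So G has 4 subgroups of order 3.

4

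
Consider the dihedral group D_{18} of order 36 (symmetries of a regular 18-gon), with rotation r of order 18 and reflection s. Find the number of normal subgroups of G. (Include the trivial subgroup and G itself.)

G has 45 subgroups. Checking conjugation-invariance by order — order 1: 1/1 normal; order 2: 1/19 normal; order 3: 1/1 normal; order 4: 0/9 normal; order 6: 1/7 normal; order 9: 1/1 normal; order 12: 0/3 normal; order 18: 3/3 normal; order 36: 1/1 normal.
Total normal subgroups: 9.

9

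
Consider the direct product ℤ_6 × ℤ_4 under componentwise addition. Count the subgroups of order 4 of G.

|G| = 24 and 4 | 24, so subgroups of order 4 are possible by Lagrange.
The subgroups of order 4 are: {(0,0), (0,1), (0,2), (0,3)}; {(0,0), (0,2), (3,0), (3,2)}; {(0,0), (0,2), (3,1), (3,3)}.
So G has 3 subgroups of order 4.

3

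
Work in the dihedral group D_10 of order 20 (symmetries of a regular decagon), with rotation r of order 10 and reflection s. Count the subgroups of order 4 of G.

5

|G| = 20 and 4 | 20, so subgroups of order 4 are possible by Lagrange.
The subgroups of order 4 are: {e, r^5, r^2s, r^7s}; {e, r^5, r^3s, r^8s}; {e, r^5, r^4s, r^9s}; {e, r^5, s, r^5s}; … (5 in all).
So G has 5 subgroups of order 4.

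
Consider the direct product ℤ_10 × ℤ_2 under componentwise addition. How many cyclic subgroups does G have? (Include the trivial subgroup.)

8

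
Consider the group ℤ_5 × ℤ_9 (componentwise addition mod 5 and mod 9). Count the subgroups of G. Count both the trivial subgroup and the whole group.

6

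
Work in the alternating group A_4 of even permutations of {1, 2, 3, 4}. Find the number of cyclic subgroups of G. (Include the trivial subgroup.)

8

Each element a generates a cyclic subgroup ⟨a⟩; distinct elements may generate the same one (a cyclic group of order d has φ(d) generators).
Cyclic subgroups by order — order 1: 1; order 2: 3; order 3: 4.
Total: 8.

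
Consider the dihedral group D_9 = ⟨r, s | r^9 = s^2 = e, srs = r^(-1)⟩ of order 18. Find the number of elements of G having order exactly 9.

The elements of order 9 are: r, r^2, r^4, r^5, r^7, r^8.
That's 6.

6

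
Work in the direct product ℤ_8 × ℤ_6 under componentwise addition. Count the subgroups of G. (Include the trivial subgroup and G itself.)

|G| = 48, so by Lagrange every subgroup order divides 48. Divisors: 1, 2, 3, 4, 6, 8, 12, 16, 24, 48.
Subgroups by order — order 1: 1; order 2: 3; order 3: 1; order 4: 3; order 6: 3; order 8: 3; order 12: 3; order 16: 1; order 24: 3; order 48: 1.
Total: 1 + 3 + 1 + 3 + 3 + 3 + 3 + 1 + 3 + 1 = 22.

22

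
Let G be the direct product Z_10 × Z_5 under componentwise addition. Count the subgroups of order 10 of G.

|G| = 50 and 10 | 50, so subgroups of order 10 are possible by Lagrange.
The subgroups of order 10 are: {(0,0), (0,1), (0,2), (0,3), (0,4), (5,0), (5,1), (5,2), (5,3), (5,4)}; {(0,0), (1,0), (2,0), (3,0), (4,0), (5,0), (6,0), (7,0), (8,0), (9,0)}; {(0,0), (1,1), (2,2), (3,3), (4,4), (5,0), (6,1), (7,2), (8,3), (9,4)}; {(0,0), (1,2), (2,4), (3,1), (4,3), (5,0), (6,2), (7,4), (8,1), (9,3)}; … (6 in all).
So G has 6 subgroups of order 10.

6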